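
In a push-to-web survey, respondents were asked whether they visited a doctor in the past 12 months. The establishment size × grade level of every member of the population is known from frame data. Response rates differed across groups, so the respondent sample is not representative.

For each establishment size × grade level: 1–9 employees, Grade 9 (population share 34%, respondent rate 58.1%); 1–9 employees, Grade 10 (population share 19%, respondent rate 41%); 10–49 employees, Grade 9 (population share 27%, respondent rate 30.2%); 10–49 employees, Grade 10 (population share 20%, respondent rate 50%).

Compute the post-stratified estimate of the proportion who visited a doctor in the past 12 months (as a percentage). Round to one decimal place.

Post-stratification weights by population share, not respondent share:
  1–9 employees, Grade 9: 0.34 × 58.1 = 19.754
  1–9 employees, Grade 10: 0.19 × 41 = 7.79
  10–49 employees, Grade 9: 0.27 × 30.2 = 8.154
  10–49 employees, Grade 10: 0.2 × 50 = 10
Post-stratified estimate = 45.698 → 45.7%.

45.7%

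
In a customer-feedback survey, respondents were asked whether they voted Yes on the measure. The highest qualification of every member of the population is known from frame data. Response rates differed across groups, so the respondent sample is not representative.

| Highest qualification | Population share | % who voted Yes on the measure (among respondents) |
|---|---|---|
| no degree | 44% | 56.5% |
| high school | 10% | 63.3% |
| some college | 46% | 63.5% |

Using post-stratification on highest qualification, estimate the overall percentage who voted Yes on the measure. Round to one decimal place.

Each cell contributes population-share × respondent value:
  no degree: 0.44 × 56.5 = 24.86
  high school: 0.1 × 63.3 = 6.33
  some college: 0.46 × 63.5 = 29.21
Post-stratified estimate = 60.4 → 60.4%.

60.4%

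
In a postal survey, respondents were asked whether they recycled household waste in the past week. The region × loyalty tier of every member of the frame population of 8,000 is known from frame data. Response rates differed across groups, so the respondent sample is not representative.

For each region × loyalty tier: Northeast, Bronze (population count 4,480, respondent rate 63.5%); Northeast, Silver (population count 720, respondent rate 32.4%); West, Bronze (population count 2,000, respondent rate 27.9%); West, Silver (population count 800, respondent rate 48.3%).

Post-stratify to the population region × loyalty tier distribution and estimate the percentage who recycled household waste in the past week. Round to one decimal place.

50.3%

Reweight to the known region × loyalty tier distribution:
  Northeast, Bronze: (4,480/8,000) × 63.5 = 35.56
  Northeast, Silver: (720/8,000) × 32.4 = 2.916
  West, Bronze: (2,000/8,000) × 27.9 = 6.975
  West, Silver: (800/8,000) × 48.3 = 4.83
Post-stratified estimate = 50.281 → 50.3%.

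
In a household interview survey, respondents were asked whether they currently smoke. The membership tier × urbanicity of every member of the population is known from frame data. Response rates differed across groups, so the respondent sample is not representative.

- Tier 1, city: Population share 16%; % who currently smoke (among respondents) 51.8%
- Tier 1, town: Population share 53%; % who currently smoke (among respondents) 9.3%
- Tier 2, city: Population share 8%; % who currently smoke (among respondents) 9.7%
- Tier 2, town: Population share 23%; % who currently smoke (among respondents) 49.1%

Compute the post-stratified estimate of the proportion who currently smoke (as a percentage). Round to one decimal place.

Each cell contributes population-share × respondent value:
  Tier 1, city: 0.16 × 51.8 = 8.288
  Tier 1, town: 0.53 × 9.3 = 4.929
  Tier 2, city: 0.08 × 9.7 = 0.776
  Tier 2, town: 0.23 × 49.1 = 11.293
Post-stratified estimate = 25.286 → 25.3%.

25.3%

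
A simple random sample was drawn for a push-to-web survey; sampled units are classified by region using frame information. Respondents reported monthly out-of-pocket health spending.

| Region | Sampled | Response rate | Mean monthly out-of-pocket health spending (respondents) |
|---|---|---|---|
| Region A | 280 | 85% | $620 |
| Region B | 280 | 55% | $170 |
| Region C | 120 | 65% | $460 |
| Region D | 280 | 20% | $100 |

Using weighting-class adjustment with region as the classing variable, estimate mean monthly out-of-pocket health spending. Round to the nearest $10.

Weighting each respondent by the inverse class response rate inflates each class back to its sampled size, so the class weight is n_sampled:
  Region A: 280 × 620 = 173,600
  Region B: 280 × 170 = 47,600
  Region C: 120 × 460 = 55,200
  Region D: 280 × 100 = 28,000
Adjusted estimate = 304,400 / 960 = 317.083 → $320.

$320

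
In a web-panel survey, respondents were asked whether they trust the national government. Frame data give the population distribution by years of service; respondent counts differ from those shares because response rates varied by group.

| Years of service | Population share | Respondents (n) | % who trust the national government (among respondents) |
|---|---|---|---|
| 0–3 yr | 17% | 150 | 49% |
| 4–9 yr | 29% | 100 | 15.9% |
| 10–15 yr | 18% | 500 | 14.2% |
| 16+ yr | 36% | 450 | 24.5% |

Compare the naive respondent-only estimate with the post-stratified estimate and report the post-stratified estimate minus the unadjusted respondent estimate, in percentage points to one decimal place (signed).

Without adjustment, the pooled respondent share is:
  (150/1200)×49 + (100/1200)×15.9 + (500/1200)×14.2 + (450/1200)×24.5 = 22.5542%
Post-stratifying to population shares instead:
  0.17×49 + 0.29×15.9 + 0.18×14.2 + 0.36×24.5 = 24.317%
Difference = 24.317 − 22.5542 = 1.7628 pp.

+1.8 percentage points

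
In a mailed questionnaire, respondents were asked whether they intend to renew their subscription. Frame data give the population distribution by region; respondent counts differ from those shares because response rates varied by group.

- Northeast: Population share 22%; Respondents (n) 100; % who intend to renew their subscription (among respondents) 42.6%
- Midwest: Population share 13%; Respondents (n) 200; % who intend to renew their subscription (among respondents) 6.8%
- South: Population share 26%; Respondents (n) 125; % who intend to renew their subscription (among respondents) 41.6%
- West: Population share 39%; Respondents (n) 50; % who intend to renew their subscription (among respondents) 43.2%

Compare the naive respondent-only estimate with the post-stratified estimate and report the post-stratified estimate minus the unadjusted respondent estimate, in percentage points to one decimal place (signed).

+10.6 percentage points

Naive respondent-only estimate (weights = respondent counts):
  (100/475)×42.6 + (200/475)×6.8 + (125/475)×41.6 + (50/475)×43.2 = 27.3263%
Post-stratified estimate weights by population shares:
  0.22×42.6 + 0.13×6.8 + 0.26×41.6 + 0.39×43.2 = 37.92%
Difference = 37.92 − 27.3263 = 10.5937 pp.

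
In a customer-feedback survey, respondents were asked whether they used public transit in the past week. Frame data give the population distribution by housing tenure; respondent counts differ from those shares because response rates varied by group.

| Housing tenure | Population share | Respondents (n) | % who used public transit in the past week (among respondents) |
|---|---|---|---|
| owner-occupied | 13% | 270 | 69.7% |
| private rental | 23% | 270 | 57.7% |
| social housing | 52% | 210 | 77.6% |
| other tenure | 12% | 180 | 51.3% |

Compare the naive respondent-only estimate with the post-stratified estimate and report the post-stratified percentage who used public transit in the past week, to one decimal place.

68.8%

Naive respondent-only estimate (weights = respondent counts):
  (270/930)×69.7 + (270/930)×57.7 + (210/930)×77.6 + (180/930)×51.3 = 64.4387%
Reweighting by population housing tenure shares:
  0.13×69.7 + 0.23×57.7 + 0.52×77.6 + 0.12×51.3 = 68.84%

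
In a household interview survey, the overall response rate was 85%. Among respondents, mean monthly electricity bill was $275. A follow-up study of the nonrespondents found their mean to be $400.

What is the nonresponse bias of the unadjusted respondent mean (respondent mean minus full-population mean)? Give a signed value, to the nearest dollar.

Nonresponse fraction = 1 − 0.85 = 0.15.
Bias = (nonresponse fraction) × (respondent mean − nonrespondent mean)
     = 0.15 × (275 − 400) = 0.15 × -125 = -18.75.

-$19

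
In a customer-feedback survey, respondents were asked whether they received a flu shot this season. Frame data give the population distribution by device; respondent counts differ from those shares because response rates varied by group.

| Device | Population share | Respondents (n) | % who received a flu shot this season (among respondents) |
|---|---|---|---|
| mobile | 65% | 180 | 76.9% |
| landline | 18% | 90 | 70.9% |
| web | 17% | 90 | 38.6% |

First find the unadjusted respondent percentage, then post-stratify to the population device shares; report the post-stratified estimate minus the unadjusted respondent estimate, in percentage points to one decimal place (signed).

+3.5 percentage points

Naive respondent-only estimate (weights = respondent counts):
  (180/360)×76.9 + (90/360)×70.9 + (90/360)×38.6 = 65.825%
Post-stratified estimate weights by population shares:
  0.65×76.9 + 0.18×70.9 + 0.17×38.6 = 69.309%
Difference = 69.309 − 65.825 = 3.484 pp.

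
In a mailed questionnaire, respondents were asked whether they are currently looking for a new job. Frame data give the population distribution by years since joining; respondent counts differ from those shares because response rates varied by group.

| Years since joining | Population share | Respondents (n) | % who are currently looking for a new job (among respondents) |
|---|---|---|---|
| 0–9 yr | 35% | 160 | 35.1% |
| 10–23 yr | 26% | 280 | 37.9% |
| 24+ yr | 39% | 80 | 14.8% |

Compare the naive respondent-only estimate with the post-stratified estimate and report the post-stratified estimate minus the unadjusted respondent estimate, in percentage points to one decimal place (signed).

-5.6 percentage points

Naive respondent-only estimate (weights = respondent counts):
  (160/520)×35.1 + (280/520)×37.9 + (80/520)×14.8 = 33.4846%
Post-stratifying to population shares instead:
  0.35×35.1 + 0.26×37.9 + 0.39×14.8 = 27.911%
Difference = 27.911 − 33.4846 = -5.5736 pp.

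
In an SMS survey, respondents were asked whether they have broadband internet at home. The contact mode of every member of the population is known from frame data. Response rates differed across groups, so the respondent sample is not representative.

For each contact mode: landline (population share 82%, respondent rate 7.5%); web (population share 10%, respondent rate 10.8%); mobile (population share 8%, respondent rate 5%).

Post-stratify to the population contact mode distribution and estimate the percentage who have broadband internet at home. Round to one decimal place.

7.6%

Weight each group's respondent value by its population share:
  landline: 0.82 × 7.5 = 6.15
  web: 0.1 × 10.8 = 1.08
  mobile: 0.08 × 5 = 0.4
Post-stratified estimate = 7.63 → 7.6%.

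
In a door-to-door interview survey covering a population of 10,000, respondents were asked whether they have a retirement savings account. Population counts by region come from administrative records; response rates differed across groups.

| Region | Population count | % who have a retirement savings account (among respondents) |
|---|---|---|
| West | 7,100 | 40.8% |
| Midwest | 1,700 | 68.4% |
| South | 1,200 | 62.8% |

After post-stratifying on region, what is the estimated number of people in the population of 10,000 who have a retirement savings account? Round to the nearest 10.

Apply each group's respondent rate to its population count:
  West: 7,100 × 40.8% = 2896.8
  Midwest: 1,700 × 68.4% = 1162.8
  South: 1,200 × 62.8% = 753.6
Estimated total = 4813.2 → 4,810.

4,810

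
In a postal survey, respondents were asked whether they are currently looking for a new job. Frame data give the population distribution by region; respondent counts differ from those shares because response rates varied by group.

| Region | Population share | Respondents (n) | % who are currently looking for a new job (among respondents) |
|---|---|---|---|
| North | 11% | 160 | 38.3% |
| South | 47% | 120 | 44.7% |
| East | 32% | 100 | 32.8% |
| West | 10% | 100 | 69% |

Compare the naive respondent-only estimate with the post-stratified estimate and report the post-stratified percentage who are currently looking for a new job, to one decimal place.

42.6%

Unadjusted (pooled respondent) estimate weights by respondent counts:
  (160/480)×38.3 + (120/480)×44.7 + (100/480)×32.8 + (100/480)×69 = 45.15%
Post-stratified estimate weights by population shares:
  0.11×38.3 + 0.47×44.7 + 0.32×32.8 + 0.1×69 = 42.618%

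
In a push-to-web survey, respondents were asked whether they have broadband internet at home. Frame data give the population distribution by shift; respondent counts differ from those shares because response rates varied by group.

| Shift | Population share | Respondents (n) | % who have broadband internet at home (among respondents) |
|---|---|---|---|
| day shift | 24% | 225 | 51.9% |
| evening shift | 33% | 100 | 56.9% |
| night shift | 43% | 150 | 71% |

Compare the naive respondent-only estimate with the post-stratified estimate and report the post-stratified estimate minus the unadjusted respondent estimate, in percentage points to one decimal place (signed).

Unadjusted (pooled respondent) estimate weights by respondent counts:
  (225/475)×51.9 + (100/475)×56.9 + (150/475)×71 = 58.9842%
Post-stratifying to population shares instead:
  0.24×51.9 + 0.33×56.9 + 0.43×71 = 61.763%
Difference = 61.763 − 58.9842 = 2.7788 pp.

+2.8 percentage points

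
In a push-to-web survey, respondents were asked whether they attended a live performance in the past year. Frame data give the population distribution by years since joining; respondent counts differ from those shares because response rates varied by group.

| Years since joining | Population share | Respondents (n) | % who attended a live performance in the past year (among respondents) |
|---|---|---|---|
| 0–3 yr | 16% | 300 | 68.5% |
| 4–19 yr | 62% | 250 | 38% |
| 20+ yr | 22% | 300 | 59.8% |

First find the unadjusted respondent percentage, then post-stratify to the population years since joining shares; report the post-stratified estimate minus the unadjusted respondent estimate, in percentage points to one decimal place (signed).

-8.8 percentage points

Naive respondent-only estimate (weights = respondent counts):
  (300/850)×68.5 + (250/850)×38 + (300/850)×59.8 = 56.4588%
Post-stratifying to population shares instead:
  0.16×68.5 + 0.62×38 + 0.22×59.8 = 47.676%
Difference = 47.676 − 56.4588 = -8.7828 pp.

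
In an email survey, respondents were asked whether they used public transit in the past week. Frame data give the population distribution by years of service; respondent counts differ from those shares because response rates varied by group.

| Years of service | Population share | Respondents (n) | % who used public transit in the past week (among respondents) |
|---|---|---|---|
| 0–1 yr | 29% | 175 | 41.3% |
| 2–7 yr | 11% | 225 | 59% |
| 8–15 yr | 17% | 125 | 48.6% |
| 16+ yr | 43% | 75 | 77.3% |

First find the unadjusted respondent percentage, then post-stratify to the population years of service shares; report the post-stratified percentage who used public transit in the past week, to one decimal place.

Without adjustment, the pooled respondent share is:
  (175/600)×41.3 + (225/600)×59 + (125/600)×48.6 + (75/600)×77.3 = 53.9583%
Post-stratified estimate weights by population shares:
  0.29×41.3 + 0.11×59 + 0.17×48.6 + 0.43×77.3 = 59.968%

60.0%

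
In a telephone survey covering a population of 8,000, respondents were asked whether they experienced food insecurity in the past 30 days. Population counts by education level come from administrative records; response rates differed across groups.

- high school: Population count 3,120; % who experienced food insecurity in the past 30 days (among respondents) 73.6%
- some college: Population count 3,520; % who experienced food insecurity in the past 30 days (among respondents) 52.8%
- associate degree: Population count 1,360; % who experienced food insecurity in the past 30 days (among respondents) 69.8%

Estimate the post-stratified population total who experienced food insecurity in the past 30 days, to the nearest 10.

Estimated count per cell = population count × respondent percentage:
  high school: 3,120 × 73.6% = 2296.32
  some college: 3,520 × 52.8% = 1858.56
  associate degree: 1,360 × 69.8% = 949.28
Estimated total = 5104.16 → 5,100.

5,100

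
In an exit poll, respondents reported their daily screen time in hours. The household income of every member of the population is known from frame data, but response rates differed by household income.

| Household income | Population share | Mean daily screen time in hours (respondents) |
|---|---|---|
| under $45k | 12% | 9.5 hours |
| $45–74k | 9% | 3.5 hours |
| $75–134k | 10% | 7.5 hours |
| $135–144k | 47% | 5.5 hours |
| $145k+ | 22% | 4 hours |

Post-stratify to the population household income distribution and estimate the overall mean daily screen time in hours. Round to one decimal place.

Each cell contributes population-share × respondent value:
  under $45k: 0.12 × 9.5 = 1.14
  $45–74k: 0.09 × 3.5 = 0.315
  $75–134k: 0.1 × 7.5 = 0.75
  $135–144k: 0.47 × 5.5 = 2.585
  $145k+: 0.22 × 4 = 0.88
Post-stratified estimate = 5.67 → 5.7.

5.7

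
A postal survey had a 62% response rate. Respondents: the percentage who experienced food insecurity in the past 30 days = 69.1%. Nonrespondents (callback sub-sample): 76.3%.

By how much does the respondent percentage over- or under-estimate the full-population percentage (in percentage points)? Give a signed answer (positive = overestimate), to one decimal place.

-2.7 percentage points

Nonresponse fraction = 1 − 0.62 = 0.38.
Bias = (nonresponse fraction) × (respondent percentage − nonrespondent percentage)
     = 0.38 × (69.1 − 76.3) = 0.38 × -7.2 = -2.736.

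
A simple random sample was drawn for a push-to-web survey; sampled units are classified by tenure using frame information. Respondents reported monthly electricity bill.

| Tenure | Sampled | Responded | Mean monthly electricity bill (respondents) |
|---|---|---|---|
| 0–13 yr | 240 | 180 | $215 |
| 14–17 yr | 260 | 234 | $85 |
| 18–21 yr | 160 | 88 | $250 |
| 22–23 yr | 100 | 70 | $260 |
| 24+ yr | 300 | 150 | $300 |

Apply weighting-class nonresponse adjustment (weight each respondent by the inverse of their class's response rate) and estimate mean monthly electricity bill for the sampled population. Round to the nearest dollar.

Response rates by class: 0–13 yr 180/240 = 75%, 14–17 yr 234/260 = 90%, 18–21 yr 88/160 = 55%, 22–23 yr 70/100 = 70%, 24+ yr 150/300 = 50%.
Each respondent's weight = sampled/responded in their class; summing within a class gives n_sampled, so:
  0–13 yr: 240 × 215 = 51,600
  14–17 yr: 260 × 85 = 22,100
  18–21 yr: 160 × 250 = 40,000
  22–23 yr: 100 × 260 = 26,000
  24+ yr: 300 × 300 = 90,000
Adjusted estimate = 229,700 / 1,060 = 216.698 → $217.

$217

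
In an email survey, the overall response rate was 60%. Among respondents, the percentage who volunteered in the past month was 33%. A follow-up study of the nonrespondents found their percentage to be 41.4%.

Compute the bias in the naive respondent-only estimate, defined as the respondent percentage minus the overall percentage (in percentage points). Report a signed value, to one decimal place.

-3.4 percentage points

Nonresponse fraction = 1 − 0.6 = 0.4.
Bias = (nonresponse fraction) × (respondent percentage − nonrespondent percentage)
     = 0.4 × (33 − 41.4) = 0.4 × -8.4 = -3.36.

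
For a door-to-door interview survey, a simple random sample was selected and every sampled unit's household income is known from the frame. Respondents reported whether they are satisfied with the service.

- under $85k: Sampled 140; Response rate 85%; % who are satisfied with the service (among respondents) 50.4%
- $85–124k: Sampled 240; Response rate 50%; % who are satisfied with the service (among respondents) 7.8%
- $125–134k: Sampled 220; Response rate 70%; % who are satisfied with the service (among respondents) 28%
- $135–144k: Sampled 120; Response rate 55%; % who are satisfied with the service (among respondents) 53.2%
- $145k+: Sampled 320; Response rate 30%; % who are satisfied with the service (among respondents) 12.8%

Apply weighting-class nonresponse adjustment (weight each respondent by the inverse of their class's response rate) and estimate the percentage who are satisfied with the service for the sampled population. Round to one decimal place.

Each respondent's weight = sampled/responded in their class; summing within a class gives n_sampled, so:
  under $85k: 140 × 50.4 = 7056
  $85–124k: 240 × 7.8 = 1872
  $125–134k: 220 × 28 = 6160
  $135–144k: 120 × 53.2 = 6384
  $145k+: 320 × 12.8 = 4096
Adjusted estimate = 25,568 / 1,040 = 24.5846 → 24.6%.

24.6%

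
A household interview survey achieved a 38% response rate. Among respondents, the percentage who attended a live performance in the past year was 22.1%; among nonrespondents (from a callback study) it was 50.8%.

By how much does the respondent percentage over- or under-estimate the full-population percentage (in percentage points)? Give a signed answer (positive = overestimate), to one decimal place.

-17.8 percentage points

Nonresponse fraction = 1 − 0.38 = 0.62.
Bias = (nonresponse fraction) × (respondent percentage − nonrespondent percentage)
     = 0.62 × (22.1 − 50.8) = 0.62 × -28.7 = -17.794.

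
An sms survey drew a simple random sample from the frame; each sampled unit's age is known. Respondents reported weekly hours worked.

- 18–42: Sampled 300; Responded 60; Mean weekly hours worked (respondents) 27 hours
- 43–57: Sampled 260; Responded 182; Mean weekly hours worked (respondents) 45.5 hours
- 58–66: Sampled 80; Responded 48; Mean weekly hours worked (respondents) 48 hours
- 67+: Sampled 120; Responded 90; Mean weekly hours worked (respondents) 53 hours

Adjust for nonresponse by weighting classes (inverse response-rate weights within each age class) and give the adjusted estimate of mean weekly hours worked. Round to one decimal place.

39.6

Response rates by class: 18–42 60/300 = 20%, 43–57 182/260 = 70%, 58–66 48/80 = 60%, 67+ 90/120 = 75%.
Weighting each respondent by the inverse class response rate inflates each class back to its sampled size, so the class weight is n_sampled:
  18–42: 300 × 27 = 8100
  43–57: 260 × 45.5 = 11,830
  58–66: 80 × 48 = 3840
  67+: 120 × 53 = 6360
Adjusted estimate = 30,130 / 760 = 39.6447 → 39.6.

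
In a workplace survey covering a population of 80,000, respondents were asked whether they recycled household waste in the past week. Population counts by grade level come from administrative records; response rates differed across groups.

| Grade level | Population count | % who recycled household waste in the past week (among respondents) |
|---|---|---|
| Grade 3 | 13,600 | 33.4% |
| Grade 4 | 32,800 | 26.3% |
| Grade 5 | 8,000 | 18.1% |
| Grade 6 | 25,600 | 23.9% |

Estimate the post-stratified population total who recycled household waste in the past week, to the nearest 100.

20,700

Estimated count per cell = population count × respondent percentage:
  Grade 3: 13,600 × 33.4% = 4542.4
  Grade 4: 32,800 × 26.3% = 8626.4
  Grade 5: 8,000 × 18.1% = 1448
  Grade 6: 25,600 × 23.9% = 6118.4
Estimated total = 20735.2 → 20,700.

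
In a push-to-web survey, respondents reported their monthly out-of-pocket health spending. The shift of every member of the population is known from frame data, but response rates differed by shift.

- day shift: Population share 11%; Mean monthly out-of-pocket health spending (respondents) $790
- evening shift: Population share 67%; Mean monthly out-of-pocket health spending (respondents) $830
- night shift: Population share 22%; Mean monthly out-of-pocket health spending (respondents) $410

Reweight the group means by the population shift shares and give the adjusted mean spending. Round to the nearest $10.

$730

Each cell contributes population-share × respondent value:
  day shift: 0.11 × 790 = 86.9
  evening shift: 0.67 × 830 = 556.1
  night shift: 0.22 × 410 = 90.2
Post-stratified estimate = 733.2 → $730.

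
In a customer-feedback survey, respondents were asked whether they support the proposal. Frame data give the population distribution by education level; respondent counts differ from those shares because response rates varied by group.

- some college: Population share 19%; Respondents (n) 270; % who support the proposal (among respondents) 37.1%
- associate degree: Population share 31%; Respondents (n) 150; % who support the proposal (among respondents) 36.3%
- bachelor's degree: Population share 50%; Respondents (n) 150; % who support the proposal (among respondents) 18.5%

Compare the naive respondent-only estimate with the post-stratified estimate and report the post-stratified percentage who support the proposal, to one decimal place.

27.6%

Without adjustment, the pooled respondent share is:
  (270/570)×37.1 + (150/570)×36.3 + (150/570)×18.5 = 31.9947%
Reweighting by population education level shares:
  0.19×37.1 + 0.31×36.3 + 0.5×18.5 = 27.552%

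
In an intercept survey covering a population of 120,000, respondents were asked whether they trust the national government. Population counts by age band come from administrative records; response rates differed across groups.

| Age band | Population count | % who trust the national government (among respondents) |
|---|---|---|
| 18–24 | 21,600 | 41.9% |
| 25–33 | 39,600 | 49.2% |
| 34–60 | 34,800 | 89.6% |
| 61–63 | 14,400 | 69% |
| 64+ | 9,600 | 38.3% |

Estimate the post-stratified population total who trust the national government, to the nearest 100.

Each cell contributes its population count × the respondent rate:
  18–24: 21,600 × 41.9% = 9050.4
  25–33: 39,600 × 49.2% = 19483.2
  34–60: 34,800 × 89.6% = 31180.8
  61–63: 14,400 × 69% = 9936
  64+: 9,600 × 38.3% = 3676.8
Estimated total = 73327.2 → 73,300.

73,300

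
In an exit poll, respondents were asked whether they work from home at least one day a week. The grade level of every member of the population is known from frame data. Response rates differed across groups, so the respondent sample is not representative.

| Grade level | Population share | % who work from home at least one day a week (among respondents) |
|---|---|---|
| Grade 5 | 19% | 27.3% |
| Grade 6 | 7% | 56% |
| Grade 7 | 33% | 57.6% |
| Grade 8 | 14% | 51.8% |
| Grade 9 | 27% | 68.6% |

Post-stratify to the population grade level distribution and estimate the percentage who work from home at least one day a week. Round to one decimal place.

53.9%

Each cell contributes population-share × respondent value:
  Grade 5: 0.19 × 27.3 = 5.187
  Grade 6: 0.07 × 56 = 3.92
  Grade 7: 0.33 × 57.6 = 19.008
  Grade 8: 0.14 × 51.8 = 7.252
  Grade 9: 0.27 × 68.6 = 18.522
Post-stratified estimate = 53.889 → 53.9%.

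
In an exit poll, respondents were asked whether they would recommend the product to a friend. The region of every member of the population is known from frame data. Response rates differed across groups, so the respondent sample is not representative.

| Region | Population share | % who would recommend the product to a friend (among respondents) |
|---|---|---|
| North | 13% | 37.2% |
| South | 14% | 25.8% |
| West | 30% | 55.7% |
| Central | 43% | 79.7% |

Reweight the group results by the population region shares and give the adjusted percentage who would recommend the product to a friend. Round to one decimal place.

Post-stratification weights by population share, not respondent share:
  North: 0.13 × 37.2 = 4.836
  South: 0.14 × 25.8 = 3.612
  West: 0.3 × 55.7 = 16.71
  Central: 0.43 × 79.7 = 34.271
Post-stratified estimate = 59.429 → 59.4%.

59.4%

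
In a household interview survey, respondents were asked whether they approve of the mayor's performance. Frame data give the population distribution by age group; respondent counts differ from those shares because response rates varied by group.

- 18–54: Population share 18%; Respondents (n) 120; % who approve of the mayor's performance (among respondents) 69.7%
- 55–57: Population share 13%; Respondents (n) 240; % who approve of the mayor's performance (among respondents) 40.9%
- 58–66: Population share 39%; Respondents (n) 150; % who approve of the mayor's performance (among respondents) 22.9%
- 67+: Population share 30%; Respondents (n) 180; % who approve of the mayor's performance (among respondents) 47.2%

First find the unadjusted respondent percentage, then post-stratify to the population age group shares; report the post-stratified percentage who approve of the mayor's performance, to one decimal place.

Naive respondent-only estimate (weights = respondent counts):
  (120/690)×69.7 + (240/690)×40.9 + (150/690)×22.9 + (180/690)×47.2 = 43.6391%
Post-stratified estimate weights by population shares:
  0.18×69.7 + 0.13×40.9 + 0.39×22.9 + 0.3×47.2 = 40.954%

41.0%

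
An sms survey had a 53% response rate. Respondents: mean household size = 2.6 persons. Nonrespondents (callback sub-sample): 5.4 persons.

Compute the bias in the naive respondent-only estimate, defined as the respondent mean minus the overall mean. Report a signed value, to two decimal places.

-1.32

Nonresponse fraction = 1 − 0.53 = 0.47.
Bias = (nonresponse fraction) × (respondent mean − nonrespondent mean)
     = 0.47 × (2.6 − 5.4) = 0.47 × -2.8 = -1.316.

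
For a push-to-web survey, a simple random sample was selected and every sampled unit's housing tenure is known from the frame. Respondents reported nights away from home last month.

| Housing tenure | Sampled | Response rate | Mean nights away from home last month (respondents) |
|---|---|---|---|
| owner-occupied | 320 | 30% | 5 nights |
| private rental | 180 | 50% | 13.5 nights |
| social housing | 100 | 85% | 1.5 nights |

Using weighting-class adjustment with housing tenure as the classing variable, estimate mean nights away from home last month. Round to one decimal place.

Weighting each respondent by the inverse class response rate inflates each class back to its sampled size, so the class weight is n_sampled:
  owner-occupied: 320 × 5 = 1600
  private rental: 180 × 13.5 = 2430
  social housing: 100 × 1.5 = 150
Adjusted estimate = 4180 / 600 = 6.96667 → 7.0.

7.0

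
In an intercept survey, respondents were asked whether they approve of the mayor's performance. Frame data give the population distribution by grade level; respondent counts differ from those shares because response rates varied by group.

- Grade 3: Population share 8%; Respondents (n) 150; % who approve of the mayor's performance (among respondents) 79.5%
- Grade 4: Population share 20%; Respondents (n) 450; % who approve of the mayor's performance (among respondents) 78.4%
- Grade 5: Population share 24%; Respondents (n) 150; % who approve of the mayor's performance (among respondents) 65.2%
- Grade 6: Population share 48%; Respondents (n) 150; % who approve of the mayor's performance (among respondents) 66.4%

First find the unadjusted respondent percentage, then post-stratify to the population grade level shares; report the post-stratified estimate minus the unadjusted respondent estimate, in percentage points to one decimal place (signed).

Unadjusted (pooled respondent) estimate weights by respondent counts:
  (150/900)×79.5 + (450/900)×78.4 + (150/900)×65.2 + (150/900)×66.4 = 74.3833%
Post-stratified estimate weights by population shares:
  0.08×79.5 + 0.2×78.4 + 0.24×65.2 + 0.48×66.4 = 69.56%
Difference = 69.56 − 74.3833 = -4.8233 pp.

-4.8 percentage points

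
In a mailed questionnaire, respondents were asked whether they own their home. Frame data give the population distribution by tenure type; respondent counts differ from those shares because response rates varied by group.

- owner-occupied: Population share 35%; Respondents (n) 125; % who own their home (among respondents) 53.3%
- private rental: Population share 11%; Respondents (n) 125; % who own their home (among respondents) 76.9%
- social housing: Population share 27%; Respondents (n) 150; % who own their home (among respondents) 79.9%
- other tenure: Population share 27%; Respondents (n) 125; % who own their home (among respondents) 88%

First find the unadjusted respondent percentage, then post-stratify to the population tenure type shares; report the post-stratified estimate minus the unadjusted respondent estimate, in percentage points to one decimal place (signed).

-2.3 percentage points

Naive respondent-only estimate (weights = respondent counts):
  (125/525)×53.3 + (125/525)×76.9 + (150/525)×79.9 + (125/525)×88 = 74.781%
Post-stratified estimate weights by population shares:
  0.35×53.3 + 0.11×76.9 + 0.27×79.9 + 0.27×88 = 72.447%
Difference = 72.447 − 74.781 = -2.334 pp.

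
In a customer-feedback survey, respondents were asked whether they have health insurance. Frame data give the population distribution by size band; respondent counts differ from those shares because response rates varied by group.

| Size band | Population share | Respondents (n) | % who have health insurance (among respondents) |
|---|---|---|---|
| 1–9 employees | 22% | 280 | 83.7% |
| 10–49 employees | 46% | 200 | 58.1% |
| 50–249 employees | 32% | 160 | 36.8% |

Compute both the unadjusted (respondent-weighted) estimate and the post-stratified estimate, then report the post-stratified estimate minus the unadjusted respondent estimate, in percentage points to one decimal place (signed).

Without adjustment, the pooled respondent share is:
  (280/640)×83.7 + (200/640)×58.1 + (160/640)×36.8 = 63.975%
Post-stratifying to population shares instead:
  0.22×83.7 + 0.46×58.1 + 0.32×36.8 = 56.916%
Difference = 56.916 − 63.975 = -7.059 pp.

-7.1 percentage points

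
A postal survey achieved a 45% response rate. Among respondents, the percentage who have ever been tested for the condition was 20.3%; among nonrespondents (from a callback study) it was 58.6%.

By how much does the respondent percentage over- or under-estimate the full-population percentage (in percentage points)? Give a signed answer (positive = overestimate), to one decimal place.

Nonresponse fraction = 1 − 0.45 = 0.55.
Bias = (nonresponse fraction) × (respondent percentage − nonrespondent percentage)
     = 0.55 × (20.3 − 58.6) = 0.55 × -38.3 = -21.065.

-21.1 percentage points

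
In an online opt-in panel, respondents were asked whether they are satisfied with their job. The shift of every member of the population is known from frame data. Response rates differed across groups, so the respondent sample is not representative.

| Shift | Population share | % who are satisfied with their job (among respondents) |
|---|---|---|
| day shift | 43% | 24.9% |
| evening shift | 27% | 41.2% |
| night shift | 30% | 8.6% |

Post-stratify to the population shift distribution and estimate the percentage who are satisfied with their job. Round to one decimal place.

Weight each group's respondent value by its population share:
  day shift: 0.43 × 24.9 = 10.707
  evening shift: 0.27 × 41.2 = 11.124
  night shift: 0.3 × 8.6 = 2.58
Post-stratified estimate = 24.411 → 24.4%.

24.4%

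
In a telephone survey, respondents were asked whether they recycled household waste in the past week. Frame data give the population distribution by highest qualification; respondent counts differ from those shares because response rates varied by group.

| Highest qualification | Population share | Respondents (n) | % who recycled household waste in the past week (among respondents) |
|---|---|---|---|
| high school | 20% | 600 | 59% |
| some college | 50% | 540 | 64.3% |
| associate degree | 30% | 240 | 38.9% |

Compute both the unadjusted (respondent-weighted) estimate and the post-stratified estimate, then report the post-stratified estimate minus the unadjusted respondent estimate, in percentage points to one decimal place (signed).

Unadjusted (pooled respondent) estimate weights by respondent counts:
  (600/1380)×59 + (540/1380)×64.3 + (240/1380)×38.9 = 57.5783%
Post-stratified estimate weights by population shares:
  0.2×59 + 0.5×64.3 + 0.3×38.9 = 55.62%
Difference = 55.62 − 57.5783 = -1.9583 pp.

-2.0 percentage points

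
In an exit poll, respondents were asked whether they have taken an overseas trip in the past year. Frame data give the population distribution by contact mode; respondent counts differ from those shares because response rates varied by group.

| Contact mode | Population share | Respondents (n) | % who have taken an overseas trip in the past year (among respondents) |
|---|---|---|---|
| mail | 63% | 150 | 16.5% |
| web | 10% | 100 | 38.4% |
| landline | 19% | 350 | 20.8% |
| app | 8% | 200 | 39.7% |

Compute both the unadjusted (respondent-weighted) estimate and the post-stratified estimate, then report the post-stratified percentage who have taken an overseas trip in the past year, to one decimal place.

21.4%

Naive respondent-only estimate (weights = respondent counts):
  (150/800)×16.5 + (100/800)×38.4 + (350/800)×20.8 + (200/800)×39.7 = 26.9187%
Post-stratifying to population shares instead:
  0.63×16.5 + 0.1×38.4 + 0.19×20.8 + 0.08×39.7 = 21.363%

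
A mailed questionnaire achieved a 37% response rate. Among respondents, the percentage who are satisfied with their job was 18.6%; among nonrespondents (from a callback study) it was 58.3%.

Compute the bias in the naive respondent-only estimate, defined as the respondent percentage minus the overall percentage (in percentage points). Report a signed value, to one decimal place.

-25.0 percentage points

Nonresponse fraction = 1 − 0.37 = 0.63.
Bias = (nonresponse fraction) × (respondent percentage − nonrespondent percentage)
     = 0.63 × (18.6 − 58.3) = 0.63 × -39.7 = -25.011.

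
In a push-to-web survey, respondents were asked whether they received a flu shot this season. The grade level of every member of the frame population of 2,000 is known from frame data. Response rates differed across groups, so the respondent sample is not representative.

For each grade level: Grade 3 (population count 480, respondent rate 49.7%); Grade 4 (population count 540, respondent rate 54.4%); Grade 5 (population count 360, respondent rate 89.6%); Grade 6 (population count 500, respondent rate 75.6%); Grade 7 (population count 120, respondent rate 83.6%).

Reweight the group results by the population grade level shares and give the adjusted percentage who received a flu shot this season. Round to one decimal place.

66.7%

Post-stratification weights by population share, not respondent share:
  Grade 3: (480/2,000) × 49.7 = 11.928
  Grade 4: (540/2,000) × 54.4 = 14.688
  Grade 5: (360/2,000) × 89.6 = 16.128
  Grade 6: (500/2,000) × 75.6 = 18.9
  Grade 7: (120/2,000) × 83.6 = 5.016
Post-stratified estimate = 66.66 → 66.7%.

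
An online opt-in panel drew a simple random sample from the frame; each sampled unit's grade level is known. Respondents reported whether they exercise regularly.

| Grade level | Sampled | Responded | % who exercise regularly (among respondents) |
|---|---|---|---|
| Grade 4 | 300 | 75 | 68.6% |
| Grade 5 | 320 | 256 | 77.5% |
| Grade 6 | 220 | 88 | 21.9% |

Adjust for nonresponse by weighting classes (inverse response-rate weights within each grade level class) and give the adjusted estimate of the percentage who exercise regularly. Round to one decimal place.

Class response rates: Grade 4 75/300 = 25%, Grade 5 256/320 = 80%, Grade 6 88/220 = 40%.
Each respondent's weight = sampled/responded in their class; summing within a class gives n_sampled, so:
  Grade 4: 300 × 68.6 = 20,580
  Grade 5: 320 × 77.5 = 24,800
  Grade 6: 220 × 21.9 = 4818
Adjusted estimate = 50,198 / 840 = 59.7595 → 59.8%.

59.8%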